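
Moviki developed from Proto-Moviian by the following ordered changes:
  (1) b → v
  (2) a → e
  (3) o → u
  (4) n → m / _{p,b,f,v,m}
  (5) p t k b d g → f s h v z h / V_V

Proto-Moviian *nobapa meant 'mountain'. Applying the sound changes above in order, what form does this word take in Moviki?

nuvefe

Moviki: start from *nobapa.
  rule 1 (unconditioned shift): nobapa → novapa
  rule 2 (vowel merger): novapa → novepe
  rule 3 (vowel merger): novepe → nuvepe
  rule 4: no change — nuvepe
  rule 5 (intervocalic lenition): nuvepe → nuvefe
  ⇒ Moviki nuvefe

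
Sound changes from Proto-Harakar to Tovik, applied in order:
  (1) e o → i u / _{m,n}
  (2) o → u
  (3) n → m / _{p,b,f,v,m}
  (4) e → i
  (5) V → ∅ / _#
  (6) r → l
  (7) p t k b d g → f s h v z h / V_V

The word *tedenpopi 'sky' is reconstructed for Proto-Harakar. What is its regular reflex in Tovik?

tizimpup

Tovik: *tedenpopi > tedinpopi > tedinpupi > tedimpupi > tidimpupi > tidimpup > tizimpup  (by pre-nasal raising, vowel merger, nasal place assimilation, vowel merger, apocope, intervocalic lenition)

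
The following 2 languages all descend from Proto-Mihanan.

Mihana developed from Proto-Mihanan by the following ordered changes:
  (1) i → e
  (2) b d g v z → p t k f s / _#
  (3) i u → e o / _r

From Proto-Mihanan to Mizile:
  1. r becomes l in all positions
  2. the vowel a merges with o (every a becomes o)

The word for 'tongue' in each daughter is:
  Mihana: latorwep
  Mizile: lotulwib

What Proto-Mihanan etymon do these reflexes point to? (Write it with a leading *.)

Position 4: Mihana has o, Mizile has u. Mizile preserves u here (none of its changes turn any other segment into u), so the proto-segment is *u.
Position 2: Mihana has a, Mizile has o. Mihana preserves a here (none of its changes turn any other segment into a), so the proto-segment is *a.
Verify the candidate proto-form against each daughter:
Mihana: *laturwib
  laturwib → laturweb   [vowel merger]
  laturweb → laturwep   [final devoicing]
  laturwep → latorwep   [pre-rhotic lowering]
  giving Mihana latorwep.
Mizile: *laturwib > latulwib > lotulwib  (by unconditioned shift, vowel merger)
Only *laturwib yields all of Mihana latorwep, Mizile lotulwib.

*laturwib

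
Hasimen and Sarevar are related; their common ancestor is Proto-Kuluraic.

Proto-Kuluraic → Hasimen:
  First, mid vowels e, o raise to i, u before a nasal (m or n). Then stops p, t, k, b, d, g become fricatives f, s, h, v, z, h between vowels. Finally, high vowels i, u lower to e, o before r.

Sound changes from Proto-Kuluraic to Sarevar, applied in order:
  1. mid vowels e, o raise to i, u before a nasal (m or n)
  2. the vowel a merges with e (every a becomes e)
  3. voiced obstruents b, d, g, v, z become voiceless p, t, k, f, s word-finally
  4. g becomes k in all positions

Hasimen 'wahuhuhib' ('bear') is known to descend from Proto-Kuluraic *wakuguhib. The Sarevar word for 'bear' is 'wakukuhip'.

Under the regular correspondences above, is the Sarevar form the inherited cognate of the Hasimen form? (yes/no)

no

Derive the expected Sarevar reflex of *wakuguhib:
Sarevar: *wakuguhib > wekuguhib > wekuguhip > wekukuhip  (by vowel merger, final devoicing, unconditioned shift)
The regular Sarevar reflex would be 'wekukuhip', but the attested form is 'wakukuhip'. The correspondence is irregular, so they are not cognates (the Sarevar form has a different source).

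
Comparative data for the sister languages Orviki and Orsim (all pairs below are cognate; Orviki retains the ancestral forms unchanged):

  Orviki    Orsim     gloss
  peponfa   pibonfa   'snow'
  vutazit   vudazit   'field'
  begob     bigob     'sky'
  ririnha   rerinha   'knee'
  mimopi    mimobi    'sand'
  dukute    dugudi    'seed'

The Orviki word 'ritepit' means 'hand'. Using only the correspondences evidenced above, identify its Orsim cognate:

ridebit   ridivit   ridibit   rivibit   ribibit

ridibit

dukute ~ dugudi — Orviki t corresponds to Orsim d between vowels (before a front vowel).
peponfa ~ pibonfa — Orviki e corresponds to Orsim i after a consonant, before a labial obstruent.
mimopi ~ mimobi — Orviki p corresponds to Orsim b between vowels (before a front vowel).
Applying these to Orviki 'ritepit':
  ritepit → ridepit   (t→d between vowels (before a front vowel))
  ridepit → ridipit   (e→i after a consonant, before a labial obstruent)
  ridipit → ridibit   (p→b between vowels (before a front vowel))
So the Orsim cognate is 'ridibit'.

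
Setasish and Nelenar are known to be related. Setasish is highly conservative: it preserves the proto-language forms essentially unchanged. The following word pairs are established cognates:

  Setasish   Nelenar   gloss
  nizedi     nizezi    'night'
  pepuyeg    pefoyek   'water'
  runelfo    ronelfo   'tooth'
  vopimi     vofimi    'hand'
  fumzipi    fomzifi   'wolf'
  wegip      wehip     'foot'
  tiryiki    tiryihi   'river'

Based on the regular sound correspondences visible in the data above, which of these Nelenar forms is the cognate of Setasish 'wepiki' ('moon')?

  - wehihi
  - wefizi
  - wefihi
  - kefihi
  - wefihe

vopimi ~ vofimi, fumzipi ~ fomzifi — Setasish p corresponds to Nelenar f between vowels (before a front vowel).
tiryiki ~ tiryihi — Setasish k corresponds to Nelenar h between vowels (before a front vowel).
Applying these to Setasish 'wepiki':
  wepiki → wefiki   (p→f between vowels (before a front vowel))
  wefiki → wefihi   (k→h between vowels (before a front vowel))
So the Nelenar cognate is 'wefihi'.

wefihi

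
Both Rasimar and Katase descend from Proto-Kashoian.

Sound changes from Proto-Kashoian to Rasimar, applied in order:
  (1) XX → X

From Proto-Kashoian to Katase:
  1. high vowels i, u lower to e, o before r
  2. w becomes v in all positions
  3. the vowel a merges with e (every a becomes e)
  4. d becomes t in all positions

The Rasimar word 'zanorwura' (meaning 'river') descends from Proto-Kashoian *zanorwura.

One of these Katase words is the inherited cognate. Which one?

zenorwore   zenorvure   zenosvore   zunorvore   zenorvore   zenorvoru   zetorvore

Katase: start from *zanorwura.
  rule 1 (pre-rhotic lowering): zanorwura → zanorwora
  rule 2 (unconditioned shift): zanorwora → zanorvora
  rule 3 (vowel merger): zanorvora → zenorvore
  rule 4: no change — zenorvore
  ⇒ Katase zenorvore
Among the options, 'zenorvore' alone shows every Katase change applied in order.

zenorvore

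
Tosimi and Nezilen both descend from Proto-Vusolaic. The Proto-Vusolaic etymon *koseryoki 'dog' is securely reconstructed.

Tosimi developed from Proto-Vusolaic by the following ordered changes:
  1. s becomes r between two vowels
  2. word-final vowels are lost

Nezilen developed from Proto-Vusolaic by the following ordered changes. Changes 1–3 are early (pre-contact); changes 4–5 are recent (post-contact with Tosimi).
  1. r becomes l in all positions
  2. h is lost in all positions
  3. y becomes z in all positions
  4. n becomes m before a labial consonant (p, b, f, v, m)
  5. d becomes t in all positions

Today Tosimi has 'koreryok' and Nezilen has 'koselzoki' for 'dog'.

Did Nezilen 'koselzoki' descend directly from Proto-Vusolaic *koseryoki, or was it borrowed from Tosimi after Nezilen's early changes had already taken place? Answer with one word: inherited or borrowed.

inherited

If inherited, *koseryoki would pass through all of Nezilen's changes:
Nezilen: *koseryoki > koselyoki > koselzoki  (by unconditioned shift, unconditioned shift)
If borrowed from Tosimi 'koreryok' after the early changes, it would undergo only the recent ones:
  rule 4 (nasal place assimilation): no change (koreryok)
  rule 5 (unconditioned shift): no change (koreryok)
  ⇒ as a loan: koreryok
Nezilen 'koselzoki' matches the inherited outcome exactly, so it is an inherited cognate, not a loan.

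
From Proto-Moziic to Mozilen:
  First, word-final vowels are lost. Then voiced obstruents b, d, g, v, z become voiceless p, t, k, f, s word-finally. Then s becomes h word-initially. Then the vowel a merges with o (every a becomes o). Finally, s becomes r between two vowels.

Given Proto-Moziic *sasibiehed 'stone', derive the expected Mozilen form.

Mozilen: start from *sasibiehed.
  rule 1: no change — sasibiehed
  rule 2 (final devoicing): sasibiehed → sasibiehet
  rule 3 (debuccalisation): sasibiehet → hasibiehet
  rule 4 (vowel merger): hasibiehet → hosibiehet
  rule 5 (rhotacism): hosibiehet → horibiehet
  ⇒ Mozilen horibiehet

horibiehet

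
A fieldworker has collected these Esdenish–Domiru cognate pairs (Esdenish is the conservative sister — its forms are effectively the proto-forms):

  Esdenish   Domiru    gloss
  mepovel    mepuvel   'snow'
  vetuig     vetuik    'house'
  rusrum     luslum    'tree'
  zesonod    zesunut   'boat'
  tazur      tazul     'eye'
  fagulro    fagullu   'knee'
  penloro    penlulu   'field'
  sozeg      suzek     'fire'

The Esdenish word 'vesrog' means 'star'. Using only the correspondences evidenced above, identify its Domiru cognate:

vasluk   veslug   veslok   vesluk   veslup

fagulro ~ fagullu — Esdenish r corresponds to Domiru l after a consonant, before a back vowel.
zesonod ~ zesunut, sozeg ~ suzek — Esdenish o corresponds to Domiru u after a consonant, before a consonant other than r, m, n, p, b, f, v.
vetuig ~ vetuik, sozeg ~ suzek — Esdenish g corresponds to Domiru k word-finally.
Applying these to Esdenish 'vesrog':
  vesrog → veslog   (r→l after a consonant, before a back vowel)
  veslog → veslug   (o→u after a consonant, before a consonant other than r, m, n, p, b, f, v)
  veslug → vesluk   (g→k word-finally)
So the Domiru cognate is 'vesluk'.

vesluk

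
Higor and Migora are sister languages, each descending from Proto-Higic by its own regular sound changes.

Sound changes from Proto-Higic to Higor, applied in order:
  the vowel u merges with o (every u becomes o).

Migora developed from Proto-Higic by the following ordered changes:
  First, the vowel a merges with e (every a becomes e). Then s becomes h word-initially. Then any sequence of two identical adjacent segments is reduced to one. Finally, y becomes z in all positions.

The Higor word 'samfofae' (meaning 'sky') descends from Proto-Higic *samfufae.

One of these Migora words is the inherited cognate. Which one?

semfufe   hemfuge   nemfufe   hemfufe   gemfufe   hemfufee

Migora: *samfufae > semfufee > hemfufee > hemfufe  (by vowel merger, debuccalisation, degemination)
The other candidates each miss or misapply at least one Migora change.

hemfufe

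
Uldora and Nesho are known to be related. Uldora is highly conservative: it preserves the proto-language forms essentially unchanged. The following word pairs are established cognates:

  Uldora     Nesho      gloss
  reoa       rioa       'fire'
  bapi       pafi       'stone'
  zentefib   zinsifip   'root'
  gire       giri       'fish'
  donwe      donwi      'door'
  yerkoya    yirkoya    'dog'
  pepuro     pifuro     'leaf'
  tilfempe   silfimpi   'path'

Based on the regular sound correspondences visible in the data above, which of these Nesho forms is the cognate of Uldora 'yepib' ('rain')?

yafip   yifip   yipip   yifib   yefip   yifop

pepuro ~ pifuro — Uldora e corresponds to Nesho i after a consonant, before a labial obstruent.
bapi ~ pafi — Uldora p corresponds to Nesho f between vowels (before a front vowel).
zentefib ~ zinsifip — Uldora b corresponds to Nesho p word-finally.
Applying these to Uldora 'yepib':
  yepib → yipib   (e→i after a consonant, before a labial obstruent)
  yipib → yifib   (p→f between vowels (before a front vowel))
  yifib → yifip   (b→p word-finally)
So the Nesho cognate is 'yifip'.

yifip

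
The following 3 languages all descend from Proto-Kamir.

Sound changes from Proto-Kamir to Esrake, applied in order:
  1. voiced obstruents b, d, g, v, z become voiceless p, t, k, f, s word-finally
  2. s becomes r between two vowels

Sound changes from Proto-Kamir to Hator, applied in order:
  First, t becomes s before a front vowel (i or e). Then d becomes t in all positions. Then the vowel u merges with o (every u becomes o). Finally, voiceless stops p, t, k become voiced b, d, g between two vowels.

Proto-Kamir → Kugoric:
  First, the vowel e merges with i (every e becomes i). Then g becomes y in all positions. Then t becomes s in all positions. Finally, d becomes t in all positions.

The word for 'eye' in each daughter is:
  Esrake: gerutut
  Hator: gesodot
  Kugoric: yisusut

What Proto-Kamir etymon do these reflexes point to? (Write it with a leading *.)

*gesutud

Position 2: Esrake has e, Hator has e, Kugoric has i. Esrake preserves e here (none of its changes turn any other segment into e), so the proto-segment is *e.
Position 4: Esrake has u, Hator has o, Kugoric has u. Esrake preserves u here (none of its changes turn any other segment into u), so the proto-segment is *u.
Verify the candidate proto-form against each daughter:
Esrake: *gesutud > gesutut > gerutut  (by final devoicing, rhotacism)
Hator: *gesutud
  gesutud (rule 1 does not apply)
  gesutud → gesutut   [unconditioned shift]
  gesutut → gesotot   [vowel merger]
  gesotot → gesodot   [intervocalic voicing]
  giving Hator gesodot.
Kugoric: start from *gesutud.
  rule 1 (vowel merger): gesutud → gisutud
  rule 2 (unconditioned shift): gisutud → yisutud
  rule 3 (unconditioned shift): yisutud → yisusud
  rule 4 (unconditioned shift): yisusud → yisusut
  ⇒ Kugoric yisusut
Only *gesutud yields all of Esrake gerutut, Hator gesodot, Kugoric yisusut.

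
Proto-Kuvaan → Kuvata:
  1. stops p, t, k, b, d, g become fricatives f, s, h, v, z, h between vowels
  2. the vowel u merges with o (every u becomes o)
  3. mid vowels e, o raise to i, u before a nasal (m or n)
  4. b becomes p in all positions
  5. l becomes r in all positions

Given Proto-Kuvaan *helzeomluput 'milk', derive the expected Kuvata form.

herzeumrofot

Kuvata: *helzeomluput
  helzeomluput → helzeomlufut   [intervocalic lenition]
  helzeomlufut → helzeomlofot   [vowel merger]
  helzeomlofot → helzeumlofot   [pre-nasal raising]
  helzeumlofot (rule 4 does not apply)
  helzeumlofot → herzeumrofot   [unconditioned shift]
  giving Kuvata herzeumrofot.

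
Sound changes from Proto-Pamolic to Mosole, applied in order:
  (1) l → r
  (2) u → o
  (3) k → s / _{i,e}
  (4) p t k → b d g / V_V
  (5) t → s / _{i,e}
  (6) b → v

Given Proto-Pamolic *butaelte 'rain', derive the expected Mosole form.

Mosole: *butaelte > butaerte > botaerte > bodaerte > bodaerse > vodaerse  (by unconditioned shift, vowel merger, intervocalic voicing, palatalisation, unconditioned shift)

vodaerse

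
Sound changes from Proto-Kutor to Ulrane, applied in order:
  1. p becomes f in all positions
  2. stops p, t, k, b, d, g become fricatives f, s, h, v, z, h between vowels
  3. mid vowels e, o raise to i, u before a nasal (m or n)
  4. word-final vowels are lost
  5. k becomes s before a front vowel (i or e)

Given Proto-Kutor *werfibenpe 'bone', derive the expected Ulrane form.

werfivinf

Ulrane: *werfibenpe > werfibenfe > werfivenfe > werfivinfe > werfivinf  (by unconditioned shift, intervocalic lenition, pre-nasal raising, apocope)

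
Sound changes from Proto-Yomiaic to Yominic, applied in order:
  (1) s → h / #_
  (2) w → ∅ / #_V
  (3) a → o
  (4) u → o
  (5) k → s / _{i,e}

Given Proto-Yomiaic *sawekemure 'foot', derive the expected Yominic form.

howesemore

Yominic: start from *sawekemure.
  rule 1 (debuccalisation): sawekemure → hawekemure
  rule 2: no change — hawekemure
  rule 3 (vowel merger): hawekemure → howekemure
  rule 4 (vowel merger): howekemure → howekemore
  rule 5 (palatalisation): howekemore → howesemore
  ⇒ Yominic howesemore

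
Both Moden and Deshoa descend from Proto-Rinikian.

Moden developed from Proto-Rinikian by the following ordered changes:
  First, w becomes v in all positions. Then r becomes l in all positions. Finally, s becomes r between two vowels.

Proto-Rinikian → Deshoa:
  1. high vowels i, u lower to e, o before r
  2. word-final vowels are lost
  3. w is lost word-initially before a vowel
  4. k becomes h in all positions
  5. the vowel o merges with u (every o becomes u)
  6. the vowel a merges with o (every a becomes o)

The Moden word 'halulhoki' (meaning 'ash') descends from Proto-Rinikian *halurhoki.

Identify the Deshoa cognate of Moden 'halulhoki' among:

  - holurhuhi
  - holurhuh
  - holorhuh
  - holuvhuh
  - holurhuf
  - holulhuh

Deshoa: start from *halurhoki.
  rule 1 (pre-rhotic lowering): halurhoki → halorhoki
  rule 2 (apocope): halorhoki → halorhok
  rule 3: no change — halorhok
  rule 4 (unconditioned shift): halorhok → halorhoh
  rule 5 (vowel merger): halorhoh → halurhuh
  rule 6 (vowel merger): halurhuh → holurhuh
  ⇒ Deshoa holurhuh
Only 'holurhuh' matches the regular Deshoa development of *halurhoki.

holurhuh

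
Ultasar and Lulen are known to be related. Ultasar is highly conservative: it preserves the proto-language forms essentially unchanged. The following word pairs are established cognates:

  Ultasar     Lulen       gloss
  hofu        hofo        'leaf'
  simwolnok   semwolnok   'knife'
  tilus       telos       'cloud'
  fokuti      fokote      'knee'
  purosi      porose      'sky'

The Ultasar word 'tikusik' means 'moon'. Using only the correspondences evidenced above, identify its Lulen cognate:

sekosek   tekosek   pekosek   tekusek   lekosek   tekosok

tekosek

tilus ~ telos — Ultasar i corresponds to Lulen e after a consonant, before a consonant other than r, m, n, p, b, f, v.
tilus ~ telos, fokuti ~ fokote — Ultasar u corresponds to Lulen o after a consonant, before a consonant other than r, m, n, p, b, f, v.
Applying these to Ultasar 'tikusik':
  tikusik → tekusik   (i→e after a consonant, before a consonant other than r, m, n, p, b, f, v)
  tekusik → tekosik   (u→o after a consonant, before a consonant other than r, m, n, p, b, f, v)
  tekosik → tekosek   (i→e after a consonant, before a consonant other than r, m, n, p, b, f, v)
So the Lulen cognate is 'tekosek'.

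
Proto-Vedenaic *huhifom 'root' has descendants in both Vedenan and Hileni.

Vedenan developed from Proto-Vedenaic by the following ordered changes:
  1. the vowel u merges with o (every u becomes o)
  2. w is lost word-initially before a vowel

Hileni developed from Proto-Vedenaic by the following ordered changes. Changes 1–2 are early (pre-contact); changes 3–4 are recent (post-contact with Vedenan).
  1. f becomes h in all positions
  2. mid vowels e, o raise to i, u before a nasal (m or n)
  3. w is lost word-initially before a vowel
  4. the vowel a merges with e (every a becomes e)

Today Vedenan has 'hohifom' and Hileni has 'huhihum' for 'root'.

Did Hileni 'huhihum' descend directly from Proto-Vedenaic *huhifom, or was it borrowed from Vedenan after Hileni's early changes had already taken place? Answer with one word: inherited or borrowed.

inherited

If inherited, *huhifom would pass through all of Hileni's changes:
Hileni: start from *huhifom.
  rule 1 (unconditioned shift): huhifom → huhihom
  rule 2 (pre-nasal raising): huhihom → huhihum
  rule 3: no change — huhihum
  rule 4: no change — huhihum
  ⇒ Hileni huhihum
If borrowed from Vedenan 'hohifom' after the early changes, it would undergo only the recent ones:
  rule 3 (glide loss): no change (hohifom)
  rule 4 (vowel merger): no change (hohifom)
  ⇒ as a loan: hohifom
Hileni 'huhihum' matches the inherited outcome exactly, so it is an inherited cognate, not a loan.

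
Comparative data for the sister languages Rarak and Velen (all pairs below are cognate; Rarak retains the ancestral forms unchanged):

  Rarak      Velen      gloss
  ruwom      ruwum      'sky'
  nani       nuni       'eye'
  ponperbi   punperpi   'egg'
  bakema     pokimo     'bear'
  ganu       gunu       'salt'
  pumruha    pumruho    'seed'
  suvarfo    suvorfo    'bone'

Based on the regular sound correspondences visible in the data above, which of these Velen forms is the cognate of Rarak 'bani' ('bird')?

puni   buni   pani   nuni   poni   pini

puni

bakema ~ pokimo — Rarak b corresponds to Velen p word-initially before a back vowel.
nani ~ nuni, ganu ~ gunu — Rarak a corresponds to Velen u after a consonant, before a nasal.
Applying these to Rarak 'bani':
  bani → pani   (b→p word-initially before a back vowel)
  pani → puni   (a→u after a consonant, before a nasal)
So the Velen cognate is 'puni'.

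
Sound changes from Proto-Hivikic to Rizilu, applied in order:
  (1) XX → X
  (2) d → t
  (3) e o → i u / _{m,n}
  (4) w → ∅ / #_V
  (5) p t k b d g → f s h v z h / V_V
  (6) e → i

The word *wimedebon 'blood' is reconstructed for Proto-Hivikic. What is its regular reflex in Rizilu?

Rizilu: *wimedebon
  wimedebon (rule 1 does not apply)
  wimedebon → wimetebon   [unconditioned shift]
  wimetebon → wimetebun   [pre-nasal raising]
  wimetebun → imetebun   [glide loss]
  imetebun → imesevun   [intervocalic lenition]
  imesevun → imisivun   [vowel merger]
  giving Rizilu imisivun.

imisivun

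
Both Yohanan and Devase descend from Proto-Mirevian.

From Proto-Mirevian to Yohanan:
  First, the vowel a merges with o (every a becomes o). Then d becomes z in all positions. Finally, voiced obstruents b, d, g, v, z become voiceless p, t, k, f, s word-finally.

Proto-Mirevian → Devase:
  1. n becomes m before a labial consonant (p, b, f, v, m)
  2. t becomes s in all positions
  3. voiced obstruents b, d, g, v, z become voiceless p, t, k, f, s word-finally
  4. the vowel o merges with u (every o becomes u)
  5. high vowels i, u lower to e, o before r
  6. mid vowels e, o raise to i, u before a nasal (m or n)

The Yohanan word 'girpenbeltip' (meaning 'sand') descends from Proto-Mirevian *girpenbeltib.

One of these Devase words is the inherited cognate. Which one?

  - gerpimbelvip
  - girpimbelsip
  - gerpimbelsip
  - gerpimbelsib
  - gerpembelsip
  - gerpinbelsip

Devase: *girpenbeltib > girpembeltib > girpembelsib > girpembelsip > gerpembelsip > gerpimbelsip  (by nasal place assimilation, unconditioned shift, final devoicing, pre-rhotic lowering, pre-nasal raising)

gerpimbelsip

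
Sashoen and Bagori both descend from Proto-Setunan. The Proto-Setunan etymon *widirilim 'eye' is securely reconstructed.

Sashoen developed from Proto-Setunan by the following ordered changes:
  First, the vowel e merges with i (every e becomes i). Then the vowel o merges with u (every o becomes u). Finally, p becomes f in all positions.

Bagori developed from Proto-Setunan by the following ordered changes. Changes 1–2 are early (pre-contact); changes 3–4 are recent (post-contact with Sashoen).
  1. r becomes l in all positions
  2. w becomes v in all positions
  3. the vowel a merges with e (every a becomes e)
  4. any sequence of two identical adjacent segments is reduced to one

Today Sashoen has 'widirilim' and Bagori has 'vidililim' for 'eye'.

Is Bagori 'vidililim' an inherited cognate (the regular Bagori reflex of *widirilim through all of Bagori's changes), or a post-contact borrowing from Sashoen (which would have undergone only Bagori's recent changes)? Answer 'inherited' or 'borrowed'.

inherited

If inherited, *widirilim would pass through all of Bagori's changes:
Bagori: start from *widirilim.
  rule 1 (unconditioned shift): widirilim → widililim
  rule 2 (unconditioned shift): widililim → vidililim
  rule 3: no change — vidililim
  rule 4: no change — vidililim
  ⇒ Bagori vidililim
If borrowed from Sashoen 'widirilim' after the early changes, it would undergo only the recent ones:
  rule 3 (vowel merger): no change (widirilim)
  rule 4 (degemination): no change (widirilim)
  ⇒ as a loan: widirilim
Bagori 'vidililim' matches the inherited outcome exactly, so it is an inherited cognate, not a loan.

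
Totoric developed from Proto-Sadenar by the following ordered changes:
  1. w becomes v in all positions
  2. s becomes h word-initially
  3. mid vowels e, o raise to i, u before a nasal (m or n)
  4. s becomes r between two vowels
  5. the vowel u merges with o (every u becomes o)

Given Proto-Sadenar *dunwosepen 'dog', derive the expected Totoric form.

Totoric: *dunwosepen > dunvosepen > dunvosepin > dunvorepin > donvorepin  (by unconditioned shift, pre-nasal raising, rhotacism, vowel merger)

donvorepin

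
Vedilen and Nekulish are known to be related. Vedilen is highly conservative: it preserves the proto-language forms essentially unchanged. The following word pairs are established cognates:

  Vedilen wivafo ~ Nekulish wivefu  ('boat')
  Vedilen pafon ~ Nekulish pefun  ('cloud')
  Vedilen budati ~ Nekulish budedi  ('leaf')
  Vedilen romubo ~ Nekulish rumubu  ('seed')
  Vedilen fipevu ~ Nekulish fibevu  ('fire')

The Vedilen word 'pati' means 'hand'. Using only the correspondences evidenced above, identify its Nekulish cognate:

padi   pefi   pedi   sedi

pedi

budati ~ budedi — Vedilen a corresponds to Nekulish e after a consonant, before a consonant other than r, m, n, p, b, f, v.
budati ~ budedi — Vedilen t corresponds to Nekulish d between vowels (before a front vowel).
Applying these to Vedilen 'pati':
  pati → peti   (a→e after a consonant, before a consonant other than r, m, n, p, b, f, v)
  peti → pedi   (t→d between vowels (before a front vowel))
So the Nekulish cognate is 'pedi'.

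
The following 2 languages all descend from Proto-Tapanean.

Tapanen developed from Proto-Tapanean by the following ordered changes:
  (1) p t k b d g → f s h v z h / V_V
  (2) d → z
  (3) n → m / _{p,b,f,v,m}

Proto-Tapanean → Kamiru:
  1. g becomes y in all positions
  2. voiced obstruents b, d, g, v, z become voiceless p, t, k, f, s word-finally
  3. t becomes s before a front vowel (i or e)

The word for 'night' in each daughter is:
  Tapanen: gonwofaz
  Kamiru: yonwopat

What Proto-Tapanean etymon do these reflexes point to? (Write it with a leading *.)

Position 8: Tapanen has z, Kamiru has t. Taking the neighbouring segments as reconstructed: Tapanen z could go back to *d or *z; Kamiru t could go back to *t or *d — the one source consistent with every daughter is *d.
Position 6: Tapanen has f, Kamiru has p. Taking the neighbouring segments as reconstructed: Tapanen f could go back to *p or *f; Kamiru p can only go back to *p — the one source consistent with every daughter is *p.
Verify the candidate proto-form against each daughter:
Tapanen: start from *gonwopad.
  rule 1 (intervocalic lenition): gonwopad → gonwofad
  rule 2 (unconditioned shift): gonwofad → gonwofaz
  rule 3: no change — gonwofaz
  ⇒ Tapanen gonwofaz
Kamiru: *gonwopad
  gonwopad → yonwopad   [unconditioned shift]
  yonwopad → yonwopat   [final devoicing]
  yonwopat (rule 3 does not apply)
  giving Kamiru yonwopat.
*gonwopad is the unique common source.

*gonwopad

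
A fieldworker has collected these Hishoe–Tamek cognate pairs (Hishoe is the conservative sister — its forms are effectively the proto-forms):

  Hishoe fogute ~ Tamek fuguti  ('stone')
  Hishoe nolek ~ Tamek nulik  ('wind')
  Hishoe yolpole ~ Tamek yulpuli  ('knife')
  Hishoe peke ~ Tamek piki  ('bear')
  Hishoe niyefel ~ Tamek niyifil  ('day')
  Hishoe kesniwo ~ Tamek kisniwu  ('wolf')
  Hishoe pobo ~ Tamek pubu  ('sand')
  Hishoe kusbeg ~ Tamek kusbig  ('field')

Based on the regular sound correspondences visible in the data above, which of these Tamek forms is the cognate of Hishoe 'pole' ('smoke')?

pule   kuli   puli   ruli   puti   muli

fogute ~ fuguti, nolek ~ nulik — Hishoe o corresponds to Tamek u after a consonant, before a consonant other than r, m, n, p, b, f, v.
fogute ~ fuguti, yolpole ~ yulpuli — Hishoe e corresponds to Tamek i word-finally.
Applying these to Hishoe 'pole':
  pole → pule   (o→u after a consonant, before a consonant other than r, m, n, p, b, f, v)
  pule → puli   (e→i word-finally)
So the Tamek cognate is 'puli'.

puli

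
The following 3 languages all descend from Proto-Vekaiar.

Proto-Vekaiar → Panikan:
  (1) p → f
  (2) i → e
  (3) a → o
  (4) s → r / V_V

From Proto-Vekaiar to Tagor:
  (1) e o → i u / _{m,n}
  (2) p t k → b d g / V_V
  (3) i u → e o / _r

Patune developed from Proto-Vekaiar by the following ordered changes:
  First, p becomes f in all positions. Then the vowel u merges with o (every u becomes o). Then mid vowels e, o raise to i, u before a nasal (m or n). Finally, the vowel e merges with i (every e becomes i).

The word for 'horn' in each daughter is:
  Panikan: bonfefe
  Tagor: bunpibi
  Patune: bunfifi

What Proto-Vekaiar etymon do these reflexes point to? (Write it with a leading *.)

*bonpipi

Position 4: Panikan has f, Tagor has p, Patune has f. Tagor preserves p here (none of its changes turn any other segment into p), so the proto-segment is *p.
Position 7: Panikan has e, Tagor has i, Patune has i. Taking the neighbouring segments as reconstructed: Panikan e could go back to *e or *i; Tagor i can only go back to *i; Patune i could go back to *e or *i — the one source consistent with every daughter is *i.
Verify the candidate proto-form against each daughter:
Panikan: *bonpipi > bonfifi > bonfefe  (by unconditioned shift, vowel merger)
Tagor: *bonpipi
  bonpipi → bunpipi   [pre-nasal raising]
  bunpipi → bunpibi   [intervocalic voicing]
  bunpibi (rule 3 does not apply)
  giving Tagor bunpibi.
Patune: *bonpipi > bonfifi > bunfifi  (by unconditioned shift, pre-nasal raising)
Only *bonpipi yields all of Panikan bonfefe, Tagor bunpibi, Patune bunfifi.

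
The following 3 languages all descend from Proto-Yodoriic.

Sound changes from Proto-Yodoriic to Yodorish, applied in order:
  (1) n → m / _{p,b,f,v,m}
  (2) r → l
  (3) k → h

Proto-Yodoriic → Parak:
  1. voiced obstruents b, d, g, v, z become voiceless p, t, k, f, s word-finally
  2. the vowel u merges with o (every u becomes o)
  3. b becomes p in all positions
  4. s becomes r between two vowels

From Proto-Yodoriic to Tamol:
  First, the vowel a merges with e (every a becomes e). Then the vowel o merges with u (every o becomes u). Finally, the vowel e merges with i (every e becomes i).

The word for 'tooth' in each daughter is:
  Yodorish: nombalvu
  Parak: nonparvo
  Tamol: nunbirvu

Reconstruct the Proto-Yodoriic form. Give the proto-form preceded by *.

Position 2: Yodorish has o, Parak has o, Tamol has u. Yodorish preserves o here (none of its changes turn any other segment into o), so the proto-segment is *o.
Position 4: Yodorish has b, Parak has p, Tamol has b. Yodorish preserves b here (none of its changes turn any other segment into b), so the proto-segment is *b.
Verify the candidate proto-form against each daughter:
Yodorish: start from *nonbarvu.
  rule 1 (nasal place assimilation): nonbarvu → nombarvu
  rule 2 (unconditioned shift): nombarvu → nombalvu
  rule 3: no change — nombalvu
  ⇒ Yodorish nombalvu
Parak: *nonbarvu > nonbarvo > nonparvo  (by vowel merger, unconditioned shift)
Tamol: *nonbarvu > nonbervu > nunbervu > nunbirvu  (by vowel merger, vowel merger, vowel merger)
*nonbarvu is the unique common source.

*nonbarvu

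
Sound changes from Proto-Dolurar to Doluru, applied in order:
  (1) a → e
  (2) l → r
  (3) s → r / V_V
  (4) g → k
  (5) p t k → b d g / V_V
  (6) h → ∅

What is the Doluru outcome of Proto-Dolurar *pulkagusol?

purkeguror

Doluru: *pulkagusol
  pulkagusol → pulkegusol   [vowel merger]
  pulkegusol → purkegusor   [unconditioned shift]
  purkegusor → purkeguror   [rhotacism]
  purkeguror → purkekuror   [unconditioned shift]
  purkekuror → purkeguror   [intervocalic voicing]
  purkeguror (rule 6 does not apply)
  giving Doluru purkeguror.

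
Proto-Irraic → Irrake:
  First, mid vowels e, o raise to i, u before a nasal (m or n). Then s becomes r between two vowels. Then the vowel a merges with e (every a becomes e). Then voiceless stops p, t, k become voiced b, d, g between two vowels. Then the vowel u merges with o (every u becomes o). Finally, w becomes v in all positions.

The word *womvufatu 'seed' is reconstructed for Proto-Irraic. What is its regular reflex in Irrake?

vomvofedo

Irrake: start from *womvufatu.
  rule 1 (pre-nasal raising): womvufatu → wumvufatu
  rule 2: no change — wumvufatu
  rule 3 (vowel merger): wumvufatu → wumvufetu
  rule 4 (intervocalic voicing): wumvufetu → wumvufedu
  rule 5 (vowel merger): wumvufedu → womvofedo
  rule 6 (unconditioned shift): womvofedo → vomvofedo
  ⇒ Irrake vomvofedo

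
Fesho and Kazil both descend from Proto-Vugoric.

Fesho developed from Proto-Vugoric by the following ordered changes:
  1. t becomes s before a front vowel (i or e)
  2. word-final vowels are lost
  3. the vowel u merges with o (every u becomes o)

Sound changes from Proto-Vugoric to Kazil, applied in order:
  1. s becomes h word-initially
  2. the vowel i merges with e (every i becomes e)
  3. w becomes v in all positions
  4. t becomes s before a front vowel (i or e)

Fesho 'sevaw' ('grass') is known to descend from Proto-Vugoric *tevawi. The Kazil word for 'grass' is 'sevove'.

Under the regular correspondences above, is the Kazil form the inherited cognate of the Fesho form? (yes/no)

Derive the expected Kazil reflex of *tevawi:
Kazil: start from *tevawi.
  rule 1: no change — tevawi
  rule 2 (vowel merger): tevawi → tevawe
  rule 3 (unconditioned shift): tevawe → tevave
  rule 4 (palatalisation): tevave → sevave
  ⇒ Kazil sevave
The regular Kazil reflex would be 'sevave', but the attested form is 'sevove'. The correspondence is irregular, so they are not cognates (the Kazil form has a different source).

no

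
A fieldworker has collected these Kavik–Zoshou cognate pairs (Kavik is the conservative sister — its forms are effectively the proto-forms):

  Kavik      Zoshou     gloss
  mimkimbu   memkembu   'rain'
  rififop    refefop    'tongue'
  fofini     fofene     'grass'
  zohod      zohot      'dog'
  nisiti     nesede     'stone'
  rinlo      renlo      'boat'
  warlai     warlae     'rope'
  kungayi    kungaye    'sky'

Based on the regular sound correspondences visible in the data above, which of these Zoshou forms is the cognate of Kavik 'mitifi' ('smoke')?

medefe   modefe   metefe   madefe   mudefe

nisiti ~ nesede — Kavik i corresponds to Zoshou e after a consonant, before a consonant other than r, m, n, p, b, f, v.
nisiti ~ nesede — Kavik t corresponds to Zoshou d between vowels (before a front vowel).
rififop ~ refefop — Kavik i corresponds to Zoshou e after a consonant, before a labial obstruent.
fofini ~ fofene, nisiti ~ nesede — Kavik i corresponds to Zoshou e word-finally.
Applying these to Kavik 'mitifi':
  mitifi → metifi   (i→e after a consonant, before a consonant other than r, m, n, p, b, f, v)
  metifi → medifi   (t→d between vowels (before a front vowel))
  medifi → medefi   (i→e after a consonant, before a labial obstruent)
  medefi → medefe   (i→e word-finally)
So the Zoshou cognate is 'medefe'.

medefe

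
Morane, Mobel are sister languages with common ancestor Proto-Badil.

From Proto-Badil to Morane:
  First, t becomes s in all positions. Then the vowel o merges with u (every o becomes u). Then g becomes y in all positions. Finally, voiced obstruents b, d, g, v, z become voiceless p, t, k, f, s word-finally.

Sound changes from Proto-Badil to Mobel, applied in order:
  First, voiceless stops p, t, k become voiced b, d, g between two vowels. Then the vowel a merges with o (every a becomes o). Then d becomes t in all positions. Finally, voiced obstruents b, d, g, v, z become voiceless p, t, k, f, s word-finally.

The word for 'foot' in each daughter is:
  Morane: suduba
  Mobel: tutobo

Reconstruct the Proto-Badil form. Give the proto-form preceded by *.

Position 3: Morane has d, Mobel has t. Morane preserves d here (none of its changes turn any other segment into d), so the proto-segment is *d.
Position 4: Morane has u, Mobel has o. Taking the neighbouring segments as reconstructed: Morane u could go back to *o or *u; Mobel o could go back to *a or *o — the one source consistent with every daughter is *o.
Position 6: Morane has a, Mobel has o. Morane preserves a here (none of its changes turn any other segment into a), so the proto-segment is *a.
Continuing position by position gives *tudoba; check it forward:
Morane: *tudoba
  tudoba → sudoba   [unconditioned shift]
  sudoba → suduba   [vowel merger]
  suduba (rule 3 does not apply)
  suduba (rule 4 does not apply)
  giving Morane suduba.
Mobel: *tudoba > tudobo > tutobo  (by vowel merger, unconditioned shift)
No other proto-form is consistent with every reflex, so the reconstruction is *tudoba.

*tudoba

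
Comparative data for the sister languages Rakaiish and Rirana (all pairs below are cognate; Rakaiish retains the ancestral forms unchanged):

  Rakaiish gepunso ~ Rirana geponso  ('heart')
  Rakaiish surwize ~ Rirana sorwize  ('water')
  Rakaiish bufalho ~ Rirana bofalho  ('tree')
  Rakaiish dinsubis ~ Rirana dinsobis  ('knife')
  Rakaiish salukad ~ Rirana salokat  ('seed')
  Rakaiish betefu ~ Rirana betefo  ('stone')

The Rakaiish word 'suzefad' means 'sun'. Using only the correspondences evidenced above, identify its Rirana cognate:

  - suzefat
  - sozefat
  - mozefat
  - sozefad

salukad ~ salokat — Rakaiish u corresponds to Rirana o after a consonant, before a consonant other than r, m, n, p, b, f, v.
salukad ~ salokat — Rakaiish d corresponds to Rirana t word-finally.
Applying these to Rakaiish 'suzefad':
  suzefad → sozefad   (u→o after a consonant, before a consonant other than r, m, n, p, b, f, v)
  sozefad → sozefat   (d→t word-finally)
So the Rirana cognate is 'sozefat'.

sozefat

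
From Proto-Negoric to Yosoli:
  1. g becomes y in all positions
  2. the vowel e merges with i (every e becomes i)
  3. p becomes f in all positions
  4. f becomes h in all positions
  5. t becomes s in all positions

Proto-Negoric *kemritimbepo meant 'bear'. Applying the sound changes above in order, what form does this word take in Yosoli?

kimrisimbiho

Yosoli: start from *kemritimbepo.
  rule 1: no change — kemritimbepo
  rule 2 (vowel merger): kemritimbepo → kimritimbipo
  rule 3 (unconditioned shift): kimritimbipo → kimritimbifo
  rule 4 (unconditioned shift): kimritimbifo → kimritimbiho
  rule 5 (unconditioned shift): kimritimbiho → kimrisimbiho
  ⇒ Yosoli kimrisimbiho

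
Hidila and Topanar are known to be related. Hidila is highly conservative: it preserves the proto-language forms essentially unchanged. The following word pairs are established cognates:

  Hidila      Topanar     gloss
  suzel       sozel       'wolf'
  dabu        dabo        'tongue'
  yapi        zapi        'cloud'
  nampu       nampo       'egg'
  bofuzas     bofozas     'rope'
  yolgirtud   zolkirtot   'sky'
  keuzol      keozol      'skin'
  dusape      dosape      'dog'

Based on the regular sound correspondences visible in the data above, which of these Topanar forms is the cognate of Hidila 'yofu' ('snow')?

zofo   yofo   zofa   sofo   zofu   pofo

yolgirtud ~ zolkirtot — Hidila y corresponds to Topanar z word-initially before a back vowel.
dabu ~ dabo, nampu ~ nampo — Hidila u corresponds to Topanar o word-finally.
Applying these to Hidila 'yofu':
  yofu → zofu   (y→z word-initially before a back vowel)
  zofu → zofo   (u→o word-finally)
So the Topanar cognate is 'zofo'.

zofo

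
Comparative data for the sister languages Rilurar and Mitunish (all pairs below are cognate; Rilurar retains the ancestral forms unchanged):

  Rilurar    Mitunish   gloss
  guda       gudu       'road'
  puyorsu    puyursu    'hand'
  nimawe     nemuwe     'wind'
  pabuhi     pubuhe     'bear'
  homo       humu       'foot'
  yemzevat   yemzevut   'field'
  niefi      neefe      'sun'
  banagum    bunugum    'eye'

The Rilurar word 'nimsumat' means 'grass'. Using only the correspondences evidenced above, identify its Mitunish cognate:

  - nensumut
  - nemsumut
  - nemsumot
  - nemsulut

nimawe ~ nemuwe — Rilurar i corresponds to Mitunish e after a consonant, before a nasal.
nimawe ~ nemuwe, yemzevat ~ yemzevut — Rilurar a corresponds to Mitunish u after a consonant, before a consonant other than r, m, n, p, b, f, v.
Applying these to Rilurar 'nimsumat':
  nimsumat → nemsumat   (i→e after a consonant, before a nasal)
  nemsumat → nemsumut   (a→u after a consonant, before a consonant other than r, m, n, p, b, f, v)
So the Mitunish cognate is 'nemsumut'.

nemsumut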